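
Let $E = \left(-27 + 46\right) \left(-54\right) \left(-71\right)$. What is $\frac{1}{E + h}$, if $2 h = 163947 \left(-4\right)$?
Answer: $- \frac{1}{255048} \approx -3.9208 \cdot 10^{-6}$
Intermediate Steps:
$h = -327894$ ($h = \frac{163947 \left(-4\right)}{2} = \frac{1}{2} \left(-655788\right) = -327894$)
$E = 72846$ ($E = 19 \left(-54\right) \left(-71\right) = \left(-1026\right) \left(-71\right) = 72846$)
$\frac{1}{E + h} = \frac{1}{72846 - 327894} = \frac{1}{-255048} = - \frac{1}{255048}$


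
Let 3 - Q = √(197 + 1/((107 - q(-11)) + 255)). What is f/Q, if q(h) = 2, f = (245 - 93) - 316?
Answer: 177120/67681 + 984*√709210/67681 ≈ 14.861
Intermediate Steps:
f = -164 (f = 152 - 316 = -164)
Q = 3 - √709210/60 (Q = 3 - √(197 + 1/((107 - 1*2) + 255)) = 3 - √(197 + 1/((107 - 2) + 255)) = 3 - √(197 + 1/(105 + 255)) = 3 - √(197 + 1/360) = 3 - √(70921/360) = 3 - √709210/60 ≈ -11.036)
f/Q = -164/(3 - √709210/60)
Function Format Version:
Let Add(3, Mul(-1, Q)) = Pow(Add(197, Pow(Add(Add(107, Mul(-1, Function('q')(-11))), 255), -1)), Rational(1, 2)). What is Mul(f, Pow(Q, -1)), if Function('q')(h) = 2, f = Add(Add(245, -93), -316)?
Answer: Add(Rational(177120, 67681), Mul(Rational(984, 67681), Pow(709210, Rational(1, 2)))) ≈ 14.861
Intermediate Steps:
f = -164 (f = Add(152, -316) = -164)
Q = Add(3, Mul(Rational(-1, 60), Pow(709210, Rational(1, 2)))) (Q = Add(3, Mul(-1, Pow(Add(197, Pow(Add(Add(107, Mul(-1, 2)), 255), -1)), Rational(1, 2)))) = Add(3, Mul(-1, Pow(Add(197, Pow(Add(Add(107, -2), 255), -1)), Rational(1, 2)))) = Add(3, Mul(-1, Pow(Add(197, Pow(Add(105, 255), -1)), Rational(1, 2)))) = Add(3, Mul(-1, Pow(Add(197, Pow(360, -1)), Rational(1, 2)))) = Add(3, Mul(-1, Pow(Add(197, Rational(1, 360)), Rational(1, 2)))) = Add(3, Mul(-1, Pow(Rational(70921, 360), Rational(1, 2)))) = Add(3, Mul(-1, Mul(Rational(1, 60), Pow(709210, Rational(1, 2))))) = Add(3, Mul(Rational(-1, 60), Pow(709210, Rational(1, 2)))) ≈ -11.036)
Mul(f, Pow(Q, -1)) = Mul(-164, Pow(Add(3, Mul(Rational(-1, 60), Pow(709210, Rational(1, 2)))), -1))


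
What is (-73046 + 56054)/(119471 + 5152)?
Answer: -1888/13847 ≈ -0.13635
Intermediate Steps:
(-73046 + 56054)/(119471 + 5152) = -16992/124623 = -16992*1/124623 = -1888/13847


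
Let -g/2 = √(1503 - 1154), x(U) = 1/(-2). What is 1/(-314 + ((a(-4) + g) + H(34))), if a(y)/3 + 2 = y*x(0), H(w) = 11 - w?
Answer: -337/112173 + 2*√349/112173 ≈ -0.0026712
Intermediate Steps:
x(U) = -½
a(y) = -6 - 3*y/2 (a(y) = -6 + 3*(y*(-½)) = -6 + 3*(-y/2) = -6 - 3*y/2)
g = -2*√349 (g = -2*√(1503 - 1154) = -2*√349 ≈ -37.363)
1/(-314 + ((a(-4) + g) + H(34))) = 1/(-314 + (((-6 - 3/2*(-4)) - 2*√349) + (11 - 1*34))) = 1/(-314 + (((-6 + 6) - 2*√349) + (11 - 34))) = 1/(-314 + ((0 - 2*√349) - 23)) = 1/(-314 + (-2*√349 - 23)) = 1/(-314 + (-23 - 2*√349)) = 1/(-337 - 2*√349)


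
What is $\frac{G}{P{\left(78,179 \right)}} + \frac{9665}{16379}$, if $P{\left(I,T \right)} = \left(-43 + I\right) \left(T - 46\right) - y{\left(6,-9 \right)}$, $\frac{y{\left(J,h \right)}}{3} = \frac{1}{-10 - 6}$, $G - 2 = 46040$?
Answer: $\frac{12785828883}{1219957057} \approx 10.481$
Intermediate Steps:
$G = 46042$ ($G = 2 + 46040 = 46042$)
$y{\left(J,h \right)} = - \frac{3}{16}$ ($y{\left(J,h \right)} = \frac{3}{-10 - 6} = \frac{3}{-16} = 3 \left(- \frac{1}{16}\right) = - \frac{3}{16}$)
$P{\left(I,T \right)} = \frac{3}{16} + \left(-46 + T\right) \left(-43 + I\right)$ ($P{\left(I,T \right)} = \left(-43 + I\right) \left(T - 46\right) - - \frac{3}{16} = \left(-43 + I\right) \left(-46 + T\right) + \frac{3}{16} = \left(-46 + T\right) \left(-43 + I\right) + \frac{3}{16} = \frac{3}{16} + \left(-46 + T\right) \left(-43 + I\right)$)
$\frac{G}{P{\left(78,179 \right)}} + \frac{9665}{16379} = \frac{46042}{\frac{31651}{16} - 3588 - 7697 + 78 \cdot 179} + \frac{9665}{16379} = \frac{46042}{\frac{31651}{16} - 3588 - 7697 + 13962} + 9665 \cdot \frac{1}{16379} = \frac{46042}{\frac{74483}{16}} + \frac{9665}{16379} = 46042 \cdot \frac{16}{74483} + \frac{9665}{16379} = \frac{736672}{74483} + \frac{9665}{16379} = \frac{12785828883}{1219957057}$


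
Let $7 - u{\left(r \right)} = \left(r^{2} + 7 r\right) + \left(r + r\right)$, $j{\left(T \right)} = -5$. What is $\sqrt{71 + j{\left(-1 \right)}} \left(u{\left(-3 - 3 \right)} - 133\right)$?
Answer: $- 108 \sqrt{66} \approx -877.4$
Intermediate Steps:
$u{\left(r \right)} = 7 - r^{2} - 9 r$ ($u{\left(r \right)} = 7 - \left(\left(r^{2} + 7 r\right) + \left(r + r\right)\right) = 7 - \left(\left(r^{2} + 7 r\right) + 2 r\right) = 7 - \left(r^{2} + 9 r\right) = 7 - r^{2} - 9 r$)
$\sqrt{71 + j{\left(-1 \right)}} \left(u{\left(-3 - 3 \right)} - 133\right) = \sqrt{71 - 5} \left(\left(7 - \left(-3 - 3\right)^{2} - 9 \left(-3 - 3\right)\right) - 133\right) = \sqrt{66} \left(\left(7 - \left(-3 - 3\right)^{2} - 9 \left(-3 - 3\right)\right) - 133\right) = \sqrt{66} \left(\left(7 - \left(-6\right)^{2} - -54\right) - 133\right) = \sqrt{66} \left(\left(7 - 36 + 54\right) - 133\right) = \sqrt{66} \left(25 - 133\right) = \sqrt{66} \left(-108\right) = - 108 \sqrt{66}$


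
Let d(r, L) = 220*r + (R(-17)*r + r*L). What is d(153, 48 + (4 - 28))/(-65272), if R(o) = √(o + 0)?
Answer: -9333/16318 - 153*I*√17/65272 ≈ -0.57195 - 0.0096647*I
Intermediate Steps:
R(o) = √o
d(r, L) = 220*r + L*r + I*r*√17 (d(r, L) = 220*r + (√(-17)*r + r*L) = 220*r + ((I*√17)*r + L*r) = 220*r + (I*r*√17 + L*r) = 220*r + (L*r + I*r*√17) = 220*r + L*r + I*r*√17)
d(153, 48 + (4 - 28))/(-65272) = (153*(220 + (48 + (4 - 28)) + I*√17))/(-65272) = (153*(220 + (48 - 24) + I*√17))*(-1/65272) = (153*(220 + 24 + I*√17))*(-1/65272) = (153*(244 + I*√17))*(-1/65272) = (37332 + 153*I*√17)*(-1/65272) = -9333/16318 - 153*I*√17/65272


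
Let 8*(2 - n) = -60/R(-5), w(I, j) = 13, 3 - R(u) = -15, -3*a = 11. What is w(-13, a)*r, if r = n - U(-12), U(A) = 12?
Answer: -1495/12 ≈ -124.58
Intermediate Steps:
a = -11/3 (a = -⅓*11 = -11/3 ≈ -3.6667)
R(u) = 18 (R(u) = 3 - 1*(-15) = 3 + 15 = 18)
n = 29/12 (n = 2 - (-15)/(2*18) = 2 - ⅛*(-10/3) = 2 + 5/12 = 29/12 ≈ 2.4167)
r = -115/12 (r = 29/12 - 1*12 = 29/12 - 12 = -115/12 ≈ -9.5833)
w(-13, a)*r = 13*(-115/12) = -1495/12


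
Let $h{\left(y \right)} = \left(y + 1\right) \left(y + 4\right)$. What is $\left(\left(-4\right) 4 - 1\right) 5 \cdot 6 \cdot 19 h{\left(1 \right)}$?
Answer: $-96900$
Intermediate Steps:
$h{\left(y \right)} = \left(1 + y\right) \left(4 + y\right)$
$\left(\left(-4\right) 4 - 1\right) 5 \cdot 6 \cdot 19 h{\left(1 \right)} = \left(\left(-4\right) 4 - 1\right) 5 \cdot 6 \cdot 19 \left(4 + 1^{2} + 5 \cdot 1\right) = \left(-16 - 1\right) 5 \cdot 6 \cdot 19 \left(4 + 1 + 5\right) = \left(-17\right) 5 \cdot 6 \cdot 19 \cdot 10 = \left(-85\right) 6 \cdot 19 \cdot 10 = \left(-510\right) 19 \cdot 10 = \left(-9690\right) 10 = -96900$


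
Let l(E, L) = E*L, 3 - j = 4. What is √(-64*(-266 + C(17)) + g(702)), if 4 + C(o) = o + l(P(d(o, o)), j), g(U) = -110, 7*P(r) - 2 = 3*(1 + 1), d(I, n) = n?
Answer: √791602/7 ≈ 127.10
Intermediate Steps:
P(r) = 8/7 (P(r) = 2/7 + (3*(1 + 1))/7 = 2/7 + (3*2)/7 = 2/7 + (⅐)*6 = 2/7 + 6/7 = 8/7)
j = -1 (j = 3 - 1*4 = 3 - 4 = -1)
C(o) = -36/7 + o (C(o) = -4 + (o + (8/7)*(-1)) = -4 + (o - 8/7) = -4 + (-8/7 + o) = -36/7 + o)
√(-64*(-266 + C(17)) + g(702)) = √(-64*(-266 + (-36/7 + 17)) - 110) = √(-64*(-266 + 83/7) - 110) = √(-64*(-1779/7) - 110) = √(113856/7 - 110) = √(113086/7) = √791602/7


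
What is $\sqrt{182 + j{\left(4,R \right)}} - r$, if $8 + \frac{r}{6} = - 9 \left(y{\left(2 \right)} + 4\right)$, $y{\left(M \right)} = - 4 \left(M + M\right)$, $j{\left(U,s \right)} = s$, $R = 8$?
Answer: $-600 + \sqrt{190} \approx -586.22$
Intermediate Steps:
$y{\left(M \right)} = - 8 M$ ($y{\left(M \right)} = - 4 \cdot 2 M = - 8 M$)
$r = 600$ ($r = -48 + 6 \left(- 9 \left(\left(-8\right) 2 + 4\right)\right) = -48 + 6 \left(- 9 \left(-16 + 4\right)\right) = -48 + 6 \left(\left(-9\right) \left(-12\right)\right) = -48 + 6 \cdot 108 = -48 + 648 = 600$)
$\sqrt{182 + j{\left(4,R \right)}} - r = \sqrt{182 + 8} - 600 = \sqrt{190} - 600 = -600 + \sqrt{190}$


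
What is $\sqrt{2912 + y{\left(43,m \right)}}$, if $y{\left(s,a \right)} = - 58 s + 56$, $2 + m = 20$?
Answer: $\sqrt{474} \approx 21.772$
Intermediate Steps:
$m = 18$ ($m = -2 + 20 = 18$)
$y{\left(s,a \right)} = 56 - 58 s$
$\sqrt{2912 + y{\left(43,m \right)}} = \sqrt{2912 + \left(56 - 2494\right)} = \sqrt{2912 - 2438} = \sqrt{474}$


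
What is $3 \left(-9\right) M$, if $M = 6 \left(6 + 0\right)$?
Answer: $-972$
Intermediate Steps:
$M = 36$ ($M = 6 \cdot 6 = 36$)
$3 \left(-9\right) M = 3 \left(-9\right) 36 = \left(-27\right) 36 = -972$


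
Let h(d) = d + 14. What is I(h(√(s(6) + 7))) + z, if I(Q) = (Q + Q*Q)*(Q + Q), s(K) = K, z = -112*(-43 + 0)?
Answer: 11814 + 1258*√13 ≈ 16350.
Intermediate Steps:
z = 4816 (z = -112*(-43) = 4816)
h(d) = 14 + d
I(Q) = 2*Q*(Q + Q²) (I(Q) = (Q + Q²)*(2*Q) = 2*Q*(Q + Q²))
I(h(√(s(6) + 7))) + z = 2*(14 + √(6 + 7))²*(1 + (14 + √(6 + 7))) + 4816 = 2*(14 + √13)²*(1 + (14 + √13)) + 4816 = 2*(14 + √13)²*(15 + √13) + 4816 = 4816 + 2*(14 + √13)²*(15 + √13)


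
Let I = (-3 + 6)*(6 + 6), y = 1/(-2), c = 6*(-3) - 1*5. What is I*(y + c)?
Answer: -846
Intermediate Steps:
c = -23 (c = -18 - 5 = -23)
y = -½ ≈ -0.50000
I = 36 (I = 3*12 = 36)
I*(y + c) = 36*(-½ - 23) = 36*(-47/2) = -846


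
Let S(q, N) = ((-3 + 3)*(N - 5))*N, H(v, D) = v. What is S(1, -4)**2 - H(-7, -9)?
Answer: 7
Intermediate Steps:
S(q, N) = 0 (S(q, N) = (0*(-5 + N))*N = 0*N = 0)
S(1, -4)**2 - H(-7, -9) = 0**2 - 1*(-7) = 0 + 7 = 7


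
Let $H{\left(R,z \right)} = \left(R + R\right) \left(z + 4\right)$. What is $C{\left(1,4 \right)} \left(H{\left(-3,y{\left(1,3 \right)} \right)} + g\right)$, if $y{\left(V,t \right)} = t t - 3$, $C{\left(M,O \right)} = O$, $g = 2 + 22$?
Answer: $-144$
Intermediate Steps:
$g = 24$
$y{\left(V,t \right)} = -3 + t^{2}$ ($y{\left(V,t \right)} = t^{2} - 3 = -3 + t^{2}$)
$H{\left(R,z \right)} = 2 R \left(4 + z\right)$
$C{\left(1,4 \right)} \left(H{\left(-3,y{\left(1,3 \right)} \right)} + g\right) = 4 \left(2 \left(-3\right) \left(4 - \left(3 - 3^{2}\right)\right) + 24\right) = 4 \left(2 \left(-3\right) \left(4 + \left(-3 + 9\right)\right) + 24\right) = 4 \left(2 \left(-3\right) \left(4 + 6\right) + 24\right) = 4 \left(2 \left(-3\right) 10 + 24\right) = 4 \left(-60 + 24\right) = 4 \left(-36\right) = -144$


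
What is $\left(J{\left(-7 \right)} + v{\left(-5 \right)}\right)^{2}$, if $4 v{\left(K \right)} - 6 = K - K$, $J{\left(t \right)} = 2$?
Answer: $\frac{49}{4} \approx 12.25$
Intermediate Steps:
$v{\left(K \right)} = \frac{3}{2}$ ($v{\left(K \right)} = \frac{3}{2} + \frac{K - K}{4} = \frac{3}{2} + \frac{1}{4} \cdot 0 = \frac{3}{2} + 0 = \frac{3}{2}$)
$\left(J{\left(-7 \right)} + v{\left(-5 \right)}\right)^{2} = \left(2 + \frac{3}{2}\right)^{2} = \left(\frac{7}{2}\right)^{2} = \frac{49}{4}$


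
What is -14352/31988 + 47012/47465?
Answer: 18695504/34507055 ≈ 0.54179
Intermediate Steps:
-14352/31988 + 47012/47465 = -14352*1/31988 + 47012*(1/47465) = -3588/7997 + 47012/47465 = 18695504/34507055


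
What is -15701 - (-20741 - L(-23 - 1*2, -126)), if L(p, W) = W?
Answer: 4914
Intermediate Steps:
-15701 - (-20741 - L(-23 - 1*2, -126)) = -15701 - (-20741 - 1*(-126)) = -15701 - (-20741 + 126) = -15701 - 1*(-20615) = -15701 + 20615 = 4914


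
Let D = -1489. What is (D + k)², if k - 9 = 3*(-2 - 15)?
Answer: 2343961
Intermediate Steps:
k = -42 (k = 9 + 3*(-2 - 15) = 9 + 3*(-17) = 9 - 51 = -42)
(D + k)² = (-1489 - 42)² = (-1531)² = 2343961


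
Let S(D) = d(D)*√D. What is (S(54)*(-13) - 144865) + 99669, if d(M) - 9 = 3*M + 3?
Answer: -45196 - 6786*√6 ≈ -61818.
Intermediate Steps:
d(M) = 12 + 3*M (d(M) = 9 + (3*M + 3) = 9 + (3 + 3*M) = 12 + 3*M)
S(D) = √D*(12 + 3*D) (S(D) = (12 + 3*D)*√D = √D*(12 + 3*D))
(S(54)*(-13) - 144865) + 99669 = ((3*√54*(4 + 54))*(-13) - 144865) + 99669 = ((3*(3*√6)*58)*(-13) - 144865) + 99669 = ((522*√6)*(-13) - 144865) + 99669 = (-6786*√6 - 144865) + 99669 = (-144865 - 6786*√6) + 99669 = -45196 - 6786*√6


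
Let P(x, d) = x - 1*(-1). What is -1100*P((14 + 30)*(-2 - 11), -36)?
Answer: 628100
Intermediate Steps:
P(x, d) = 1 + x (P(x, d) = x + 1 = 1 + x)
-1100*P((14 + 30)*(-2 - 11), -36) = -1100*(1 + (14 + 30)*(-2 - 11)) = -1100*(1 + 44*(-13)) = -1100*(1 - 572) = -1100*(-571) = 628100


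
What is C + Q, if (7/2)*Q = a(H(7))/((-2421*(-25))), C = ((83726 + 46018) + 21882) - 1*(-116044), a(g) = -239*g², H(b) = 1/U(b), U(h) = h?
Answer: 5556849274772/20760075 ≈ 2.6767e+5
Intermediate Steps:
H(b) = 1/b
C = 267670 (C = (129744 + 21882) + 116044 = 151626 + 116044 = 267670)
Q = -478/20760075 (Q = 2*((-239*(1/7)²)/((-2421*(-25))))/7 = 2*(-239*(⅐)²/60525)/7 = 2*(-239*1/49*(1/60525))/7 = 2*(-239/49*1/60525)/7 = (2/7)*(-239/2965725) = -478/20760075 ≈ -2.3025e-5)
C + Q = 267670 - 478/20760075 = 5556849274772/20760075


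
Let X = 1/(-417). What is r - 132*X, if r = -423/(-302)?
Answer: 72085/41978 ≈ 1.7172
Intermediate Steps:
X = -1/417 ≈ -0.0023981
r = 423/302 (r = -423*(-1/302) = 423/302 ≈ 1.4007)
r - 132*X = 423/302 - 132*(-1/417) = 423/302 + 44/139 = 72085/41978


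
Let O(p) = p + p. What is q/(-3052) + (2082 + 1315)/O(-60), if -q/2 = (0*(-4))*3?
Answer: -3397/120 ≈ -28.308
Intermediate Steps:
O(p) = 2*p
q = 0 (q = -2*0*(-4)*3 = -0*3 = -2*0 = 0)
q/(-3052) + (2082 + 1315)/O(-60) = 0/(-3052) + (2082 + 1315)/((2*(-60))) = 0*(-1/3052) + 3397/(-120) = 0 + 3397*(-1/120) = 0 - 3397/120 = -3397/120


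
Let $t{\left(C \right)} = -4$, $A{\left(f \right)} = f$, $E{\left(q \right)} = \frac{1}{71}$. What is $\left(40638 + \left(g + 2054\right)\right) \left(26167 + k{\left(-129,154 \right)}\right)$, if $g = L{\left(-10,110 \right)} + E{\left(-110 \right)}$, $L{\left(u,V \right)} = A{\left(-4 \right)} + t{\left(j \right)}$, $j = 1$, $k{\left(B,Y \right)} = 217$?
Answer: $\frac{79958426960}{71} \approx 1.1262 \cdot 10^{9}$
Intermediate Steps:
$E{\left(q \right)} = \frac{1}{71}$
$L{\left(u,V \right)} = -8$ ($L{\left(u,V \right)} = -4 - 4 = -8$)
$g = - \frac{567}{71}$ ($g = -8 + \frac{1}{71} = - \frac{567}{71} \approx -7.9859$)
$\left(40638 + \left(g + 2054\right)\right) \left(26167 + k{\left(-129,154 \right)}\right) = \left(40638 + \left(- \frac{567}{71} + 2054\right)\right) \left(26167 + 217\right) = \left(40638 + \frac{145267}{71}\right) 26384 = \frac{3030565}{71} \cdot 26384 = \frac{79958426960}{71}$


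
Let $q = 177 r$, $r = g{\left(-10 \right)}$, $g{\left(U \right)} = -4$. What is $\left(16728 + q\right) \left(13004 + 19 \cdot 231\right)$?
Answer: $278635860$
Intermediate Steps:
$r = -4$
$q = -708$ ($q = 177 \left(-4\right) = -708$)
$\left(16728 + q\right) \left(13004 + 19 \cdot 231\right) = \left(16728 - 708\right) \left(13004 + 19 \cdot 231\right) = 16020 \left(13004 + 4389\right) = 16020 \cdot 17393 = 278635860$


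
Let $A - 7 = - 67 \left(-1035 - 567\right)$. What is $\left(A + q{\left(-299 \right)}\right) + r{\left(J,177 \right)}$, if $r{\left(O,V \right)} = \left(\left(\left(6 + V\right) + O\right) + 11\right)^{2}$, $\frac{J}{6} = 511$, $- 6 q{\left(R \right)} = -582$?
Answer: $10735038$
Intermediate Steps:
$q{\left(R \right)} = 97$ ($q{\left(R \right)} = \left(- \frac{1}{6}\right) \left(-582\right) = 97$)
$J = 3066$ ($J = 6 \cdot 511 = 3066$)
$A = 107341$ ($A = 7 - 67 \left(-1035 - 567\right) = 7 - -107334 = 7 + 107334 = 107341$)
$r{\left(O,V \right)} = \left(17 + O + V\right)^{2}$ ($r{\left(O,V \right)} = \left(\left(6 + O + V\right) + 11\right)^{2} = \left(17 + O + V\right)^{2}$)
$\left(A + q{\left(-299 \right)}\right) + r{\left(J,177 \right)} = \left(107341 + 97\right) + \left(17 + 3066 + 177\right)^{2} = 107438 + 3260^{2} = 107438 + 10627600 = 10735038$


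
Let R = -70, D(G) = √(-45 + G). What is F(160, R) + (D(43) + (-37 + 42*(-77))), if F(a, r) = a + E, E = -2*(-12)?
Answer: -3087 + I*√2 ≈ -3087.0 + 1.4142*I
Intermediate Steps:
E = 24
F(a, r) = 24 + a (F(a, r) = a + 24 = 24 + a)
F(160, R) + (D(43) + (-37 + 42*(-77))) = (24 + 160) + (√(-45 + 43) + (-37 + 42*(-77))) = 184 + (√(-2) + (-37 - 3234)) = 184 + (I*√2 - 3271) = 184 + (-3271 + I*√2) = -3087 + I*√2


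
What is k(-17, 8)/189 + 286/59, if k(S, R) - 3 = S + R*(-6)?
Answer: 50396/11151 ≈ 4.5194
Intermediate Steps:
k(S, R) = 3 + S - 6*R (k(S, R) = 3 + (S + R*(-6)) = 3 + (S - 6*R) = 3 + S - 6*R)
k(-17, 8)/189 + 286/59 = (3 - 17 - 6*8)/189 + 286/59 = (3 - 17 - 48)*(1/189) + 286*(1/59) = -62*1/189 + 286/59 = -62/189 + 286/59 = 50396/11151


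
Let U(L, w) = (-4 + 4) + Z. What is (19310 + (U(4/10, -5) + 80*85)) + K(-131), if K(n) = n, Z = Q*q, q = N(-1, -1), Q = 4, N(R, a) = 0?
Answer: 25979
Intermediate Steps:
q = 0
Z = 0 (Z = 4*0 = 0)
U(L, w) = 0 (U(L, w) = (-4 + 4) + 0 = 0 + 0 = 0)
(19310 + (U(4/10, -5) + 80*85)) + K(-131) = (19310 + (0 + 80*85)) - 131 = (19310 + (0 + 6800)) - 131 = (19310 + 6800) - 131 = 26110 - 131 = 25979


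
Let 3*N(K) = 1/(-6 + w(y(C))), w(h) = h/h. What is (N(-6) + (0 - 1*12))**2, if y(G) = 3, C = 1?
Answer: 32761/225 ≈ 145.60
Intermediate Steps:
w(h) = 1
N(K) = -1/15 (N(K) = 1/(3*(-6 + 1)) = (1/3)/(-5) = (1/3)*(-1/5) = -1/15)
(N(-6) + (0 - 1*12))**2 = (-1/15 + (0 - 1*12))**2 = (-1/15 + (0 - 12))**2 = (-1/15 - 12)**2 = (-181/15)**2 = 32761/225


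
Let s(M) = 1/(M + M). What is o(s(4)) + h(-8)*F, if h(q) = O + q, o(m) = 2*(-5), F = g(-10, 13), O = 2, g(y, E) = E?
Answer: -88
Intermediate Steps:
F = 13
s(M) = 1/(2*M)
o(m) = -10
h(q) = 2 + q
o(s(4)) + h(-8)*F = -10 + (2 - 8)*13 = -10 - 6*13 = -10 - 78 = -88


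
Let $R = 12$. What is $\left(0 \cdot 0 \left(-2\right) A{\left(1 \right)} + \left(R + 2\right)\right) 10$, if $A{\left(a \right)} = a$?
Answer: $140$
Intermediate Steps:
$\left(0 \cdot 0 \left(-2\right) A{\left(1 \right)} + \left(R + 2\right)\right) 10 = \left(0 \cdot 0 \left(-2\right) 1 + \left(12 + 2\right)\right) 10 = \left(0 \cdot 0 \cdot 1 + 14\right) 10 = \left(0 \cdot 1 + 14\right) 10 = \left(0 + 14\right) 10 = 14 \cdot 10 = 140$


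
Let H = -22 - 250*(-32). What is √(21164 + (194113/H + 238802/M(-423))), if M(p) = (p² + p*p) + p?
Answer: √113282661983011729730/73118370 ≈ 145.56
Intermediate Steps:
M(p) = p + 2*p² (M(p) = (p² + p²) + p = 2*p² + p = p + 2*p²)
H = 7978 (H = -22 + 8000 = 7978)
√(21164 + (194113/H + 238802/M(-423))) = √(21164 + (194113/7978 + 238802/((-423*(1 + 2*(-423)))))) = √(21164 + (194113*(1/7978) + 238802/((-423*(1 - 846))))) = √(21164 + (194113/7978 + 238802/((-423*(-845))))) = √(21164 + (194113/7978 + 238802/357435)) = √(21164 + 71287942511/2851616430) = √(60422898067031/2851616430) = √113282661983011729730/73118370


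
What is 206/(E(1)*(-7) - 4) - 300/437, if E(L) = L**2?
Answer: -93322/4807 ≈ -19.414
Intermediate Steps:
206/(E(1)*(-7) - 4) - 300/437 = 206/(1**2*(-7) - 4) - 300/437 = 206/(1*(-7) - 4) - 300*1/437 = 206/(-7 - 4) - 300/437 = 206/(-11) - 300/437 = 206*(-1/11) - 300/437 = -206/11 - 300/437 = -93322/4807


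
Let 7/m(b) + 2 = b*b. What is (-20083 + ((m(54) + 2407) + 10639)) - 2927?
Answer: -29035089/2914 ≈ -9964.0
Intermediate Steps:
m(b) = 7/(-2 + b²) (m(b) = 7/(-2 + b*b) = 7/(-2 + b²))
(-20083 + ((m(54) + 2407) + 10639)) - 2927 = (-20083 + ((7/(-2 + 54²) + 2407) + 10639)) - 2927 = (-20083 + ((7/(-2 + 2916) + 2407) + 10639)) - 2927 = (-20083 + ((7/2914 + 2407) + 10639)) - 2927 = (-20083 + (7014005/2914 + 10639)) - 2927 = (-20083 + 38016051/2914) - 2927 = -20505811/2914 - 2927 = -29035089/2914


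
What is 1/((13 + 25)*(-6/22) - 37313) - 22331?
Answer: -9168148378/410557 ≈ -22331.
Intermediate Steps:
1/((13 + 25)*(-6/22) - 37313) - 22331 = 1/(38*(-6*1/22) - 37313) - 22331 = 1/(38*(-3/11) - 37313) - 22331 = 1/(-114/11 - 37313) - 22331 = 1/(-410557/11) - 22331 = -11/410557 - 22331 = -9168148378/410557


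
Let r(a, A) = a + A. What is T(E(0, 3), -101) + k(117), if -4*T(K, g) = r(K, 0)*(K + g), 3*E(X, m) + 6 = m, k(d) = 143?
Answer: 235/2 ≈ 117.50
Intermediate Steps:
E(X, m) = -2 + m/3
r(a, A) = A + a
T(K, g) = -K*(K + g)/4 (T(K, g) = -(0 + K)*(K + g)/4 = -K*(K + g)/4)
T(E(0, 3), -101) + k(117) = -(-2 + (1/3)*3)*((-2 + (1/3)*3) - 101)/4 + 143 = -(-2 + 1)*((-2 + 1) - 101)/4 + 143 = -1/4*(-1)*(-1 - 101) + 143 = -1/4*(-1)*(-102) + 143 = -51/2 + 143 = 235/2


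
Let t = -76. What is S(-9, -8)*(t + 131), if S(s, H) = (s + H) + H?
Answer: -1375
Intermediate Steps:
S(s, H) = s + 2*H (S(s, H) = (H + s) + H = s + 2*H)
S(-9, -8)*(t + 131) = (-9 + 2*(-8))*(-76 + 131) = (-9 - 16)*55 = -25*55 = -1375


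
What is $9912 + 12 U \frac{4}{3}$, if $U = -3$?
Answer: $9864$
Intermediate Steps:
$9912 + 12 U \frac{4}{3} = 9912 + 12 \left(-3\right) \frac{4}{3} = 9912 - 36 \cdot 4 \cdot \frac{1}{3} = 9912 - 48 = 9864$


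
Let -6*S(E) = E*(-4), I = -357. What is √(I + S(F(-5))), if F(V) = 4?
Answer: I*√3189/3 ≈ 18.824*I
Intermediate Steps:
S(E) = 2*E/3 (S(E) = -E*(-4)/6 = -(-2)*E/3 = 2*E/3)
√(I + S(F(-5))) = √(-357 + (⅔)*4) = √(-357 + 8/3) = √(-1063/3) = I*√3189/3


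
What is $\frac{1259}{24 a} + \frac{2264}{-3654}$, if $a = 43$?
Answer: $\frac{377323}{628488} \approx 0.60037$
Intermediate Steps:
$\frac{1259}{24 a} + \frac{2264}{-3654} = \frac{1259}{24 \cdot 43} + \frac{2264}{-3654} = \frac{1259}{1032} + 2264 \left(- \frac{1}{3654}\right) = 1259 \cdot \frac{1}{1032} - \frac{1132}{1827} = \frac{1259}{1032} - \frac{1132}{1827} = \frac{377323}{628488}$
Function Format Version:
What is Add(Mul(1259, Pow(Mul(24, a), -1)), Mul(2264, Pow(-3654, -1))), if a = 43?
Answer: Rational(377323, 628488) ≈ 0.60037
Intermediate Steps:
Add(Mul(1259, Pow(Mul(24, a), -1)), Mul(2264, Pow(-3654, -1))) = Add(Mul(1259, Pow(Mul(24, 43), -1)), Mul(2264, Pow(-3654, -1))) = Add(Mul(1259, Pow(1032, -1)), Mul(2264, Rational(-1, 3654))) = Add(Mul(1259, Rational(1, 1032)), Rational(-1132, 1827)) = Add(Rational(1259, 1032), Rational(-1132, 1827)) = Rational(377323, 628488)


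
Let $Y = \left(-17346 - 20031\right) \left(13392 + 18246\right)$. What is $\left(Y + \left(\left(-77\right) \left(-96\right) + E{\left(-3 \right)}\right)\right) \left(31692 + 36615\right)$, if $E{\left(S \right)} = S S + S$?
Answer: $-80774812225296$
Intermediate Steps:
$E{\left(S \right)} = S + S^{2}$ ($E{\left(S \right)} = S^{2} + S = S + S^{2}$)
$Y = -1182533526$ ($Y = \left(-37377\right) 31638 = -1182533526$)
$\left(Y + \left(\left(-77\right) \left(-96\right) + E{\left(-3 \right)}\right)\right) \left(31692 + 36615\right) = \left(-1182533526 - \left(-7392 + 3 \left(1 - 3\right)\right)\right) \left(31692 + 36615\right) = \left(-1182533526 + \left(7392 - -6\right)\right) 68307 = \left(-1182533526 + \left(7392 + 6\right)\right) 68307 = \left(-1182533526 + 7398\right) 68307 = \left(-1182526128\right) 68307 = -80774812225296$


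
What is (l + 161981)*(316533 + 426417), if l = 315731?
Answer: 354916130400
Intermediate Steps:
(l + 161981)*(316533 + 426417) = (315731 + 161981)*(316533 + 426417) = 477712*742950 = 354916130400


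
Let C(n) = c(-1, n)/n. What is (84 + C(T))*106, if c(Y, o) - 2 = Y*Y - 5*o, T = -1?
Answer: 8056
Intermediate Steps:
c(Y, o) = 2 + Y**2 - 5*o (c(Y, o) = 2 + (Y*Y - 5*o) = 2 + (Y**2 - 5*o) = 2 + Y**2 - 5*o)
C(n) = (3 - 5*n)/n (C(n) = (2 + (-1)**2 - 5*n)/n = (2 + 1 - 5*n)/n = (3 - 5*n)/n)
(84 + C(T))*106 = (84 + (-5 + 3/(-1)))*106 = (84 + (-5 + 3*(-1)))*106 = (84 + (-5 - 3))*106 = (84 - 8)*106 = 76*106 = 8056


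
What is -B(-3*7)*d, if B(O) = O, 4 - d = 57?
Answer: -1113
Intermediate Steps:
d = -53 (d = 4 - 1*57 = 4 - 57 = -53)
-B(-3*7)*d = -(-3*7)*(-53) = -(-21)*(-53) = -1*1113 = -1113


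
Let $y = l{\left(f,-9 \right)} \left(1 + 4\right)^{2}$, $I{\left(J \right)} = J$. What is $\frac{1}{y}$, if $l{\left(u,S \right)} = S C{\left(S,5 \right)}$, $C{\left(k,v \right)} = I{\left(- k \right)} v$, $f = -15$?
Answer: $- \frac{1}{10125} \approx -9.8765 \cdot 10^{-5}$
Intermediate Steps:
$C{\left(k,v \right)} = - k v$
$l{\left(u,S \right)} = - 5 S^{2}$ ($l{\left(u,S \right)} = S \left(\left(-1\right) S 5\right) = S \left(- 5 S\right) = - 5 S^{2}$)
$y = -10125$ ($y = - 5 \left(-9\right)^{2} \left(1 + 4\right)^{2} = \left(-5\right) 81 \cdot 5^{2} = \left(-405\right) 25 = -10125$)
$\frac{1}{y} = \frac{1}{-10125} = - \frac{1}{10125}$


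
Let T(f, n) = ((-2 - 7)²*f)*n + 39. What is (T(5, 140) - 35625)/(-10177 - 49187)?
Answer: -69/194 ≈ -0.35567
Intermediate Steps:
T(f, n) = 39 + 81*f*n (T(f, n) = ((-9)²*f)*n + 39 = (81*f)*n + 39 = 81*f*n + 39 = 39 + 81*f*n)
(T(5, 140) - 35625)/(-10177 - 49187) = ((39 + 81*5*140) - 35625)/(-10177 - 49187) = ((39 + 56700) - 35625)/(-59364) = (56739 - 35625)*(-1/59364) = 21114*(-1/59364) = -69/194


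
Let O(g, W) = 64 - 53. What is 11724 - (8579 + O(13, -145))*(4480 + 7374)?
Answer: -101814136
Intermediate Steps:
O(g, W) = 11
11724 - (8579 + O(13, -145))*(4480 + 7374) = 11724 - (8579 + 11)*(4480 + 7374) = 11724 - 8590*11854 = 11724 - 1*101825860 = 11724 - 101825860 = -101814136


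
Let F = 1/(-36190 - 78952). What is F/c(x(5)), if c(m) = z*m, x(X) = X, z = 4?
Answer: -1/2302840 ≈ -4.3425e-7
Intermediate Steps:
c(m) = 4*m
F = -1/115142 (F = 1/(-115142) = -1/115142 ≈ -8.6849e-6)
F/c(x(5)) = -1/(115142*(4*5)) = -1/115142/20 = -1/115142*1/20 = -1/2302840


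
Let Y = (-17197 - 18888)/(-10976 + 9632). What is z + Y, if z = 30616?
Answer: 5883427/192 ≈ 30643.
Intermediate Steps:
Y = 5155/192 (Y = -36085/(-1344) = -36085*(-1/1344) = 5155/192 ≈ 26.849)
z + Y = 30616 + 5155/192 = 5883427/192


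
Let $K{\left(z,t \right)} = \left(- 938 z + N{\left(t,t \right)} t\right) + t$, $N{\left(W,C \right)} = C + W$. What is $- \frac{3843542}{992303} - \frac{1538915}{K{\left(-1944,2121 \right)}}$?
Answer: $- \frac{1232149845557}{306844895175} \approx -4.0155$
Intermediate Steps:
$K{\left(z,t \right)} = t - 938 z + 2 t^{2}$ ($K{\left(z,t \right)} = \left(- 938 z + \left(t + t\right) t\right) + t = \left(- 938 z + 2 t t\right) + t = \left(- 938 z + 2 t^{2}\right) + t = t - 938 z + 2 t^{2}$)
$- \frac{3843542}{992303} - \frac{1538915}{K{\left(-1944,2121 \right)}} = - \frac{3843542}{992303} - \frac{1538915}{2121 - -1823472 + 2 \cdot 2121^{2}} = \left(-3843542\right) \frac{1}{992303} - \frac{1538915}{2121 + 1823472 + 2 \cdot 4498641} = - \frac{3843542}{992303} - \frac{1538915}{2121 + 1823472 + 8997282} = - \frac{3843542}{992303} - \frac{1538915}{10822875} = - \frac{3843542}{992303} - \frac{43969}{309225} = - \frac{1232149845557}{306844895175}$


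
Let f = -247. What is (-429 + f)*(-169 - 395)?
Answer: 381264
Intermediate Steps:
(-429 + f)*(-169 - 395) = (-429 - 247)*(-169 - 395) = -676*(-564) = 381264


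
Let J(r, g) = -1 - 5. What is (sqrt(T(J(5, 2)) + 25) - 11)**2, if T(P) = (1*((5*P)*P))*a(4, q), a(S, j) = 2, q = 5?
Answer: (11 - sqrt(385))**2 ≈ 74.329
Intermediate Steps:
J(r, g) = -6
T(P) = 10*P**2 (T(P) = (1*((5*P)*P))*2 = (1*(5*P**2))*2 = (5*P**2)*2 = 10*P**2)
(sqrt(T(J(5, 2)) + 25) - 11)**2 = (sqrt(10*(-6)**2 + 25) - 11)**2 = (sqrt(10*36 + 25) - 11)**2 = (sqrt(360 + 25) - 11)**2 = (sqrt(385) - 11)**2 = (-11 + sqrt(385))**2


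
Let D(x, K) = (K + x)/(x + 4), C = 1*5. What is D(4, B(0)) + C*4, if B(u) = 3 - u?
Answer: 167/8 ≈ 20.875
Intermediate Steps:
C = 5
D(x, K) = (K + x)/(4 + x)
D(4, B(0)) + C*4 = ((3 - 1*0) + 4)/(4 + 4) + 5*4 = ((3 + 0) + 4)/8 + 20 = (3 + 4)/8 + 20 = (1/8)*7 + 20 = 7/8 + 20 = 167/8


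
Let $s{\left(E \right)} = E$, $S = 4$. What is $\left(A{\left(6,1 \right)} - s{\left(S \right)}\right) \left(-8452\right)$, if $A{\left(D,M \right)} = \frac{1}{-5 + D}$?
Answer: $25356$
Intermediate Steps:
$\left(A{\left(6,1 \right)} - s{\left(S \right)}\right) \left(-8452\right) = \left(\frac{1}{-5 + 6} - 4\right) \left(-8452\right) = \left(1^{-1} - 4\right) \left(-8452\right) = \left(1 - 4\right) \left(-8452\right) = \left(-3\right) \left(-8452\right) = 25356$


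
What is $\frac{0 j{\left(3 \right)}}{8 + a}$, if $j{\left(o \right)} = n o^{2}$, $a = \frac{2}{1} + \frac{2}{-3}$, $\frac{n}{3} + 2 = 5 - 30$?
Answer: $0$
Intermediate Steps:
$n = -81$ ($n = -6 + 3 \left(5 - 30\right) = -6 + 3 \left(-25\right) = -6 - 75 = -81$)
$a = \frac{4}{3}$ ($a = 2 \cdot 1 + 2 \left(- \frac{1}{3}\right) = 2 - \frac{2}{3} = \frac{4}{3} \approx 1.3333$)
$j{\left(o \right)} = - 81 o^{2}$
$\frac{0 j{\left(3 \right)}}{8 + a} = \frac{0 \left(- 81 \cdot 3^{2}\right)}{8 + \frac{4}{3}} = \frac{0 \left(\left(-81\right) 9\right)}{\frac{28}{3}} = 0 \left(-729\right) \frac{3}{28} = 0 \cdot \frac{3}{28} = 0$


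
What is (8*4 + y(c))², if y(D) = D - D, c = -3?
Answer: 1024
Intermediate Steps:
y(D) = 0
(8*4 + y(c))² = (8*4 + 0)² = (32 + 0)² = 32² = 1024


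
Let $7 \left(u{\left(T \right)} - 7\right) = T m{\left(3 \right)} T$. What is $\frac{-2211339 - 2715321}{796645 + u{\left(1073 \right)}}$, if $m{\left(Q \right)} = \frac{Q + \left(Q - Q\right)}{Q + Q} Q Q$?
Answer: $- \frac{68973240}{21515089} \approx -3.2058$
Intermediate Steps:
$m{\left(Q \right)} = \frac{Q^{2}}{2}$ ($m{\left(Q \right)} = \frac{Q + 0}{2 Q} Q Q = Q \frac{1}{2 Q} Q Q = \frac{Q}{2} Q = \frac{Q^{2}}{2}$)
$u{\left(T \right)} = 7 + \frac{9 T^{2}}{14}$ ($u{\left(T \right)} = 7 + \frac{T \frac{3^{2}}{2} T}{7} = 7 + \frac{T \frac{1}{2} \cdot 9 T}{7} = 7 + \frac{T \frac{9 T}{2}}{7} = 7 + \frac{\frac{9}{2} T^{2}}{7} = 7 + \frac{9 T^{2}}{14}$)
$\frac{-2211339 - 2715321}{796645 + u{\left(1073 \right)}} = \frac{-2211339 - 2715321}{796645 + \left(7 + \frac{9 \cdot 1073^{2}}{14}\right)} = - \frac{4926660}{796645 + \left(7 + \frac{9}{14} \cdot 1151329\right)} = - \frac{4926660}{796645 + \left(7 + \frac{10361961}{14}\right)} = - \frac{4926660}{796645 + \frac{10362059}{14}} = - \frac{4926660}{\frac{21515089}{14}} = \left(-4926660\right) \frac{14}{21515089} = - \frac{68973240}{21515089}$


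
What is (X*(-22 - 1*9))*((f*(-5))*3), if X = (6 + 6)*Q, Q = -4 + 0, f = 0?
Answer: 0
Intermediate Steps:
Q = -4
X = -48 (X = (6 + 6)*(-4) = 12*(-4) = -48)
(X*(-22 - 1*9))*((f*(-5))*3) = (-48*(-22 - 1*9))*((0*(-5))*3) = (-48*(-22 - 9))*(0*3) = -48*(-31)*0 = 1488*0 = 0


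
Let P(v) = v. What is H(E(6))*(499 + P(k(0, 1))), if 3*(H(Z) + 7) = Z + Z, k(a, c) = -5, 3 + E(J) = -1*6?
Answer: -6422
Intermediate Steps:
E(J) = -9 (E(J) = -3 - 1*6 = -3 - 6 = -9)
H(Z) = -7 + 2*Z/3 (H(Z) = -7 + (Z + Z)/3 = -7 + (2*Z)/3 = -7 + 2*Z/3)
H(E(6))*(499 + P(k(0, 1))) = (-7 + (2/3)*(-9))*(499 - 5) = (-7 - 6)*494 = -13*494 = -6422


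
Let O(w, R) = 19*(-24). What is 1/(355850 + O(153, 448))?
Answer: 1/355394 ≈ 2.8138e-6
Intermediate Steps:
O(w, R) = -456
1/(355850 + O(153, 448)) = 1/(355850 - 456) = 1/355394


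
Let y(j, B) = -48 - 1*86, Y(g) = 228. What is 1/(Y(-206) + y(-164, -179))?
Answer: 1/94 ≈ 0.010638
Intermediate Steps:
y(j, B) = -134 (y(j, B) = -48 - 86 = -134)
1/(Y(-206) + y(-164, -179)) = 1/(228 - 134) = 1/94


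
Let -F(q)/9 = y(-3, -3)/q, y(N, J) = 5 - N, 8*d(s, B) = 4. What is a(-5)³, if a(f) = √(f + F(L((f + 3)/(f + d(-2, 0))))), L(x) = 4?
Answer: -23*I*√23 ≈ -110.3*I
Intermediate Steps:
d(s, B) = ½ (d(s, B) = (⅛)*4 = ½)
F(q) = -72/q (F(q) = -9*(5 - 1*(-3))/q = -9*(5 + 3)/q = -72/q)
a(f) = √(-18 + f) (a(f) = √(f - 72/4) = √(f - 72*¼) = √(f - 18) = √(-18 + f))
a(-5)³ = (√(-18 - 5))³ = (√(-23))³ = (I*√23)³ = -23*I*√23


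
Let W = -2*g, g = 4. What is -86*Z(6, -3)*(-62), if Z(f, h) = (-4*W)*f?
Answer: 1023744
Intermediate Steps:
W = -8 (W = -2*4 = -8)
Z(f, h) = 32*f (Z(f, h) = (-4*(-8))*f = 32*f)
-86*Z(6, -3)*(-62) = -2752*6*(-62) = -86*192*(-62) = -16512*(-62) = 1023744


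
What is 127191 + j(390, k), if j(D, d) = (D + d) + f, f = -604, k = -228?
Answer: 126749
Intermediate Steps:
j(D, d) = -604 + D + d (j(D, d) = (D + d) - 604 = -604 + D + d)
127191 + j(390, k) = 127191 + (-604 + 390 - 228) = 127191 - 442 = 126749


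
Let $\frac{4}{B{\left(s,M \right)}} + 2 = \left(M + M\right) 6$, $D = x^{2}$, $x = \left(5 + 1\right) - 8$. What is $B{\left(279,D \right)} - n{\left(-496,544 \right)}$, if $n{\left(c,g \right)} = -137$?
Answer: $\frac{3153}{23} \approx 137.09$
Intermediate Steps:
$x = -2$ ($x = 6 - 8 = -2$)
$D = 4$ ($D = \left(-2\right)^{2} = 4$)
$B{\left(s,M \right)} = \frac{4}{-2 + 12 M}$ ($B{\left(s,M \right)} = \frac{4}{-2 + \left(M + M\right) 6} = \frac{4}{-2 + 2 M 6} = \frac{4}{-2 + 12 M}$)
$B{\left(279,D \right)} - n{\left(-496,544 \right)} = \frac{2}{-1 + 6 \cdot 4} - -137 = \frac{2}{-1 + 24} + 137 = \frac{2}{23} + 137 = \frac{3153}{23}$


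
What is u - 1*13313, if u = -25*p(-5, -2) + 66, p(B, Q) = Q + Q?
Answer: -13147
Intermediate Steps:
p(B, Q) = 2*Q
u = 166 (u = -50*(-2) + 66 = -25*(-4) + 66 = 100 + 66 = 166)
u - 1*13313 = 166 - 1*13313 = 166 - 13313 = -13147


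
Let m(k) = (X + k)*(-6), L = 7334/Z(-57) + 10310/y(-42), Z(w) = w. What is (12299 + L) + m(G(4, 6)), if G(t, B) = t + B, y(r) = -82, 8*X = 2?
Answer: 2947843/246 ≈ 11983.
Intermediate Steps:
X = 1/4 (X = (1/8)*2 = 1/4 ≈ 0.25000)
G(t, B) = B + t
L = -31291/123 (L = 7334/(-57) + 10310/(-82) = 7334*(-1/57) + 10310*(-1/82) = -386/3 - 5155/41 = -31291/123 ≈ -254.40)
m(k) = -3/2 - 6*k (m(k) = (1/4 + k)*(-6) = -3/2 - 6*k)
(12299 + L) + m(G(4, 6)) = (12299 - 31291/123) + (-3/2 - 6*(6 + 4)) = 1481486/123 + (-3/2 - 6*10) = 1481486/123 + (-3/2 - 60) = 1481486/123 - 123/2 = 2947843/246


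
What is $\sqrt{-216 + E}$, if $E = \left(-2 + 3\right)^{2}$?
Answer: $i \sqrt{215} \approx 14.663 i$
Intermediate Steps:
$E = 1$ ($E = 1^{2} = 1$)
$\sqrt{-216 + E} = \sqrt{-216 + 1} = \sqrt{-215} = i \sqrt{215}$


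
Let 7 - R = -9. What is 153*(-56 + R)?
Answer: -6120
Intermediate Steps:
R = 16 (R = 7 - 1*(-9) = 7 + 9 = 16)
153*(-56 + R) = 153*(-56 + 16) = 153*(-40) = -6120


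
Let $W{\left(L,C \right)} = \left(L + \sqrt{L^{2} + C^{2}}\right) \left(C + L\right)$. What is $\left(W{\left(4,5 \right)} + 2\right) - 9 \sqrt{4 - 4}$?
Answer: $38 + 9 \sqrt{41} \approx 95.628$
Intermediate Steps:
$W{\left(L,C \right)} = \left(C + L\right) \left(L + \sqrt{C^{2} + L^{2}}\right)$ ($W{\left(L,C \right)} = \left(L + \sqrt{C^{2} + L^{2}}\right) \left(C + L\right) = \left(C + L\right) \left(L + \sqrt{C^{2} + L^{2}}\right)$)
$\left(W{\left(4,5 \right)} + 2\right) - 9 \sqrt{4 - 4} = \left(\left(4^{2} + 5 \cdot 4 + 5 \sqrt{5^{2} + 4^{2}} + 4 \sqrt{5^{2} + 4^{2}}\right) + 2\right) - 9 \sqrt{4 - 4} = \left(\left(16 + 20 + 5 \sqrt{25 + 16} + 4 \sqrt{25 + 16}\right) + 2\right) - 9 \sqrt{0} = \left(\left(16 + 20 + 5 \sqrt{41} + 4 \sqrt{41}\right) + 2\right) - 0 = \left(\left(36 + 9 \sqrt{41}\right) + 2\right) + 0 = \left(38 + 9 \sqrt{41}\right) + 0 = 38 + 9 \sqrt{41}$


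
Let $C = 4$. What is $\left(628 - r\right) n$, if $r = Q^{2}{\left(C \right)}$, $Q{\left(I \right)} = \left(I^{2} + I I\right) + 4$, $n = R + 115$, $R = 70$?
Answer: $-123580$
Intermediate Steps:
$n = 185$ ($n = 70 + 115 = 185$)
$Q{\left(I \right)} = 4 + 2 I^{2}$ ($Q{\left(I \right)} = \left(I^{2} + I^{2}\right) + 4 = 2 I^{2} + 4 = 4 + 2 I^{2}$)
$r = 1296$ ($r = \left(4 + 2 \cdot 4^{2}\right)^{2} = \left(4 + 2 \cdot 16\right)^{2} = \left(4 + 32\right)^{2} = 36^{2} = 1296$)
$\left(628 - r\right) n = \left(628 - 1296\right) 185 = \left(-668\right) 185 = -123580$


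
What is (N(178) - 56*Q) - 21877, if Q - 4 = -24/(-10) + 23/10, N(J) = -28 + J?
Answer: -111071/5 ≈ -22214.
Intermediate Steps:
Q = 87/10 (Q = 4 + (-24/(-10) + 23/10) = 4 + (-24*(-1/10) + 23*(1/10)) = 4 + (12/5 + 23/10) = 4 + 47/10 = 87/10 ≈ 8.7000)
(N(178) - 56*Q) - 21877 = ((-28 + 178) - 56*87/10) - 21877 = (150 - 2436/5) - 21877 = -1686/5 - 21877 = -111071/5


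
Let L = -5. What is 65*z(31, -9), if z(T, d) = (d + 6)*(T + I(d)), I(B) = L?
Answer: -5070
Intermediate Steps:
I(B) = -5
z(T, d) = (-5 + T)*(6 + d) (z(T, d) = (d + 6)*(T - 5) = (6 + d)*(-5 + T) = (-5 + T)*(6 + d))
65*z(31, -9) = 65*(-30 - 5*(-9) + 6*31 + 31*(-9)) = 65*(-30 + 45 + 186 - 279) = 65*(-78) = -5070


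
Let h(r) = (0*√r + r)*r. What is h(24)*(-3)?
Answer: -1728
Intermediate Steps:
h(r) = r² (h(r) = (0 + r)*r = r*r = r²)
h(24)*(-3) = 24²*(-3) = 576*(-3) = -1728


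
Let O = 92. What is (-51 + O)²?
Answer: 1681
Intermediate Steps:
(-51 + O)² = (-51 + 92)² = 41² = 1681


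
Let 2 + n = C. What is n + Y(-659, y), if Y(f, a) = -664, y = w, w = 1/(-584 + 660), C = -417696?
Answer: -418362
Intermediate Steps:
w = 1/76 ≈ 0.013158
y = 1/76 ≈ 0.013158
n = -417698 (n = -2 - 417696 = -417698)
n + Y(-659, y) = -417698 - 664 = -418362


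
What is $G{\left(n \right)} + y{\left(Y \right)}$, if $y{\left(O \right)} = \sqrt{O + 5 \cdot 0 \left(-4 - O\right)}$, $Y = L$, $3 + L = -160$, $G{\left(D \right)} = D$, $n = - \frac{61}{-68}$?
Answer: $\frac{61}{68} + i \sqrt{163} \approx 0.89706 + 12.767 i$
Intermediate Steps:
$n = \frac{61}{68}$ ($n = \left(-61\right) \left(- \frac{1}{68}\right) = \frac{61}{68} \approx 0.89706$)
$L = -163$ ($L = -3 - 160 = -163$)
$Y = -163$
$y{\left(O \right)} = \sqrt{O}$ ($y{\left(O \right)} = \sqrt{O + 0 \left(-4 - O\right)} = \sqrt{O + 0} = \sqrt{O}$)
$G{\left(n \right)} + y{\left(Y \right)} = \frac{61}{68} + \sqrt{-163} = \frac{61}{68} + i \sqrt{163}$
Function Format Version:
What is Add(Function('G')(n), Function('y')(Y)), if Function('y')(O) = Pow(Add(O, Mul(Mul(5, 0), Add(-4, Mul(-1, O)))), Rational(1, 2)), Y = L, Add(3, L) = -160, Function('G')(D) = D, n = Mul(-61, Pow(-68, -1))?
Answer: Add(Rational(61, 68), Mul(I, Pow(163, Rational(1, 2)))) ≈ Add(0.89706, Mul(12.767, I))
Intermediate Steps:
n = Rational(61, 68) (n = Mul(-61, Rational(-1, 68)) = Rational(61, 68) ≈ 0.89706)
L = -163 (L = Add(-3, -160) = -163)
Y = -163
Function('y')(O) = Pow(O, Rational(1, 2)) (Function('y')(O) = Pow(Add(O, Mul(0, Add(-4, Mul(-1, O)))), Rational(1, 2)) = Pow(Add(O, 0), Rational(1, 2)) = Pow(O, Rational(1, 2)))
Add(Function('G')(n), Function('y')(Y)) = Add(Rational(61, 68), Pow(-163, Rational(1, 2))) = Add(Rational(61, 68), Mul(I, Pow(163, Rational(1, 2))))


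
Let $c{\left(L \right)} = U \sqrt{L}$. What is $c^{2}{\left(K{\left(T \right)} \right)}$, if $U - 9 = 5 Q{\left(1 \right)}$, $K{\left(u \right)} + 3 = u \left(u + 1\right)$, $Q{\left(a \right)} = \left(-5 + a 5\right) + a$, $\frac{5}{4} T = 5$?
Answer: $3332$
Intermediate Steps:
$T = 4$ ($T = \frac{4}{5} \cdot 5 = 4$)
$Q{\left(a \right)} = -5 + 6 a$ ($Q{\left(a \right)} = \left(-5 + 5 a\right) + a = -5 + 6 a$)
$K{\left(u \right)} = -3 + u \left(1 + u\right)$ ($K{\left(u \right)} = -3 + u \left(u + 1\right) = -3 + u \left(1 + u\right)$)
$U = 14$ ($U = 9 + 5 \left(-5 + 6 \cdot 1\right) = 9 + 5 \left(-5 + 6\right) = 9 + 5 \cdot 1 = 9 + 5 = 14$)
$c{\left(L \right)} = 14 \sqrt{L}$
$c^{2}{\left(K{\left(T \right)} \right)} = \left(14 \sqrt{-3 + 4 + 4^{2}}\right)^{2} = \left(14 \sqrt{-3 + 4 + 16}\right)^{2} = \left(14 \sqrt{17}\right)^{2} = 3332$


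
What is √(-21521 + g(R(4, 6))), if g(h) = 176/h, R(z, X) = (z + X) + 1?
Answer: I*√21505 ≈ 146.65*I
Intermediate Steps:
R(z, X) = 1 + X + z (R(z, X) = (X + z) + 1 = 1 + X + z)
√(-21521 + g(R(4, 6))) = √(-21521 + 176/(1 + 6 + 4)) = √(-21521 + 176/11) = √(-21521 + 176*(1/11)) = √(-21521 + 16) = √(-21505) = I*√21505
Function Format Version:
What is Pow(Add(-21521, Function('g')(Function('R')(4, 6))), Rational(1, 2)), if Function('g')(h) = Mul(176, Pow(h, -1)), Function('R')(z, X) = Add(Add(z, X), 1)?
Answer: Mul(I, Pow(21505, Rational(1, 2))) ≈ Mul(146.65, I)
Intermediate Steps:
Function('R')(z, X) = Add(1, X, z) (Function('R')(z, X) = Add(Add(X, z), 1) = Add(1, X, z))
Pow(Add(-21521, Function('g')(Function('R')(4, 6))), Rational(1, 2)) = Pow(Add(-21521, Mul(176, Pow(Add(1, 6, 4), -1))), Rational(1, 2)) = Pow(Add(-21521, Mul(176, Pow(11, -1))), Rational(1, 2)) = Pow(Add(-21521, Mul(176, Rational(1, 11))), Rational(1, 2)) = Pow(Add(-21521, 16), Rational(1, 2)) = Pow(-21505, Rational(1, 2)) = Mul(I, Pow(21505, Rational(1, 2)))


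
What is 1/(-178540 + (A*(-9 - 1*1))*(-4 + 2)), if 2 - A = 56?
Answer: -1/179620 ≈ -5.5673e-6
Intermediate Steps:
A = -54 (A = 2 - 1*56 = 2 - 56 = -54)
1/(-178540 + (A*(-9 - 1*1))*(-4 + 2)) = 1/(-178540 + (-54*(-9 - 1*1))*(-4 + 2)) = 1/(-178540 - 54*(-9 - 1)*(-2)) = 1/(-178540 - 54*(-10)*(-2)) = 1/(-178540 + 540*(-2)) = 1/(-178540 - 1080) = 1/(-179620) = -1/179620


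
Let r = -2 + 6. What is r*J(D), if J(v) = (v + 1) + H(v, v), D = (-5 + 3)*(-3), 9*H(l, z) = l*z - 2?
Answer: 388/9 ≈ 43.111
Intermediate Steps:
H(l, z) = -2/9 + l*z/9 (H(l, z) = (l*z - 2)/9 = (-2 + l*z)/9 = -2/9 + l*z/9)
D = 6 (D = -2*(-3) = 6)
J(v) = 7/9 + v + v²/9 (J(v) = (v + 1) + (-2/9 + v*v/9) = (1 + v) + (-2/9 + v²/9) = 7/9 + v + v²/9)
r = 4
r*J(D) = 4*(7/9 + 6 + (⅑)*6²) = 4*(7/9 + 6 + (⅑)*36) = 4*(7/9 + 6 + 4) = 4*(97/9) = 388/9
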